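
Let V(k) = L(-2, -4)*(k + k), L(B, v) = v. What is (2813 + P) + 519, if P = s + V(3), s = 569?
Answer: 3877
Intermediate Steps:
V(k) = -8*k (V(k) = -4*(k + k) = -8*k)
P = 545 (P = 569 - 8*3 = 569 - 24 = 545)
(2813 + P) + 519 = (2813 + 545) + 519 = 3358 + 519 = 3877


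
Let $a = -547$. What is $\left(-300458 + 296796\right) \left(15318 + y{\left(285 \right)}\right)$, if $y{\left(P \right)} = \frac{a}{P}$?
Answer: $- \frac{15984933946}{285} \approx -5.6087 \cdot 10^{7}$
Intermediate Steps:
$y{\left(P \right)} = - \frac{547}{P}$
$\left(-300458 + 296796\right) \left(15318 + y{\left(285 \right)}\right) = \left(-300458 + 296796\right) \left(15318 - \frac{547}{285}\right) = - 3662 \left(15318 - \frac{547}{285}\right) = \left(-3662\right) \frac{4365083}{285} = - \frac{15984933946}{285}$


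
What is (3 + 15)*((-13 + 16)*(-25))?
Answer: -1350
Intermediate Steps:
(3 + 15)*((-13 + 16)*(-25)) = 18*(3*(-25)) = 18*(-75) = -1350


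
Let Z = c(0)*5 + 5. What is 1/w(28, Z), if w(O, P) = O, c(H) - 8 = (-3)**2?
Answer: 1/28 ≈ 0.035714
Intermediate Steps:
c(H) = 17 (c(H) = 8 + (-3)**2 = 8 + 9 = 17)
Z = 90 (Z = 17*5 + 5 = 85 + 5 = 90)
1/w(28, Z) = 1/28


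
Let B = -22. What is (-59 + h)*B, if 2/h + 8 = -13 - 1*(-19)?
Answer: 1320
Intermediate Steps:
h = -1 (h = 2/(-8 + (-13 - 1*(-19))) = 2/(-8 + (-13 + 19)) = 2/(-8 + 6) = 2/(-2) = 2*(-1/2) = -1)
(-59 + h)*B = (-59 - 1)*(-22) = -60*(-22) = 1320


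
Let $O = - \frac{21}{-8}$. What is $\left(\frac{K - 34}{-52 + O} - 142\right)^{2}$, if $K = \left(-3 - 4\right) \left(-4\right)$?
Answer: $\frac{3140705764}{156025} \approx 20130.0$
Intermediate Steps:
$O = \frac{21}{8}$ ($O = \left(-21\right) \left(- \frac{1}{8}\right) = \frac{21}{8} \approx 2.625$)
$K = 28$ ($K = \left(-7\right) \left(-4\right) = 28$)
$\left(\frac{K - 34}{-52 + O} - 142\right)^{2} = \left(\frac{28 - 34}{-52 + \frac{21}{8}} - 142\right)^{2} = \left(- \frac{6}{- \frac{395}{8}} - 142\right)^{2} = \left(\left(-6\right) \left(- \frac{8}{395}\right) - 142\right)^{2} = \left(\frac{48}{395} - 142\right)^{2} = \left(- \frac{56042}{395}\right)^{2} = \frac{3140705764}{156025}$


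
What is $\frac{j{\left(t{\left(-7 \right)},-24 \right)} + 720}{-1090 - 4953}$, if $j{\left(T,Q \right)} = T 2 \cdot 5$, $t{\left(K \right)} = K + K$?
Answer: $- \frac{580}{6043} \approx -0.095979$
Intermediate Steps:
$t{\left(K \right)} = 2 K$
$j{\left(T,Q \right)} = 10 T$ ($j{\left(T,Q \right)} = 2 T 5 = 10 T$)
$\frac{j{\left(t{\left(-7 \right)},-24 \right)} + 720}{-1090 - 4953} = \frac{10 \cdot 2 \left(-7\right) + 720}{-1090 - 4953} = \frac{10 \left(-14\right) + 720}{-6043} = \left(-140 + 720\right) \left(- \frac{1}{6043}\right) = 580 \left(- \frac{1}{6043}\right) = - \frac{580}{6043}$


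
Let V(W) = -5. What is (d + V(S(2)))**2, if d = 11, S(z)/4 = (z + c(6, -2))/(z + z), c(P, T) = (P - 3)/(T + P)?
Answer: 36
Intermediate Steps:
c(P, T) = (-3 + P)/(P + T)
S(z) = 2*(3/4 + z)/z (S(z) = 4*((z + (-3 + 6)/(6 - 2))/(z + z)) = 4*((z + 3/4)/((2*z))) = 4*((z + (1/4)*3)*(1/(2*z))) = 4*((z + 3/4)*(1/(2*z))) = 4*((3/4 + z)*(1/(2*z))) = 4*((3/4 + z)/(2*z)) = 2*(3/4 + z)/z)
(d + V(S(2)))**2 = (11 - 5)**2 = 6**2 = 36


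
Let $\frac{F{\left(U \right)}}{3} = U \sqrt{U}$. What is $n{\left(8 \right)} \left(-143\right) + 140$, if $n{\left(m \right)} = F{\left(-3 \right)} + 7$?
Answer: $-861 + 1287 i \sqrt{3} \approx -861.0 + 2229.1 i$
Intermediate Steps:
$F{\left(U \right)} = 3 U^{\frac{3}{2}}$ ($F{\left(U \right)} = 3 U \sqrt{U} = 3 U^{\frac{3}{2}}$)
$n{\left(m \right)} = 7 - 9 i \sqrt{3}$ ($n{\left(m \right)} = 3 \left(-3\right)^{\frac{3}{2}} + 7 = 3 \left(- 3 i \sqrt{3}\right) + 7 = - 9 i \sqrt{3} + 7 = 7 - 9 i \sqrt{3}$)
$n{\left(8 \right)} \left(-143\right) + 140 = \left(7 - 9 i \sqrt{3}\right) \left(-143\right) + 140 = \left(-1001 + 1287 i \sqrt{3}\right) + 140 = -861 + 1287 i \sqrt{3}$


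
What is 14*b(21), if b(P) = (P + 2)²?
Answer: 7406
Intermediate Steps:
b(P) = (2 + P)²
14*b(21) = 14*(2 + 21)² = 14*23² = 14*529 = 7406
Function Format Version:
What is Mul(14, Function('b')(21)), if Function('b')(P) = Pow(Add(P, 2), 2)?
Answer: 7406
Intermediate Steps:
Function('b')(P) = Pow(Add(2, P), 2)
Mul(14, Function('b')(21)) = Mul(14, Pow(Add(2, 21), 2)) = Mul(14, Pow(23, 2)) = Mul(14, 529) = 7406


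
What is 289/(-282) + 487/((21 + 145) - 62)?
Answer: 53639/14664 ≈ 3.6579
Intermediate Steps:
289/(-282) + 487/((21 + 145) - 62) = 289*(-1/282) + 487/(166 - 62) = -289/282 + 487/104 = 53639/14664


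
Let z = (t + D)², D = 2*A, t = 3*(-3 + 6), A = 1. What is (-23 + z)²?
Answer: 9604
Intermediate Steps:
t = 9 (t = 3*3 = 9)
D = 2 (D = 2*1 = 2)
z = 121 (z = (9 + 2)² = 11² = 121)
(-23 + z)² = (-23 + 121)² = 98² = 9604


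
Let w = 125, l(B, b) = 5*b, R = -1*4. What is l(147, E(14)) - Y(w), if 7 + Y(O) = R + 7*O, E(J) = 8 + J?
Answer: -754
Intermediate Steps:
R = -4
Y(O) = -11 + 7*O (Y(O) = -7 + (-4 + 7*O) = -11 + 7*O)
l(147, E(14)) - Y(w) = 5*(8 + 14) - (-11 + 7*125) = 5*22 - (-11 + 875) = 110 - 1*864 = 110 - 864 = -754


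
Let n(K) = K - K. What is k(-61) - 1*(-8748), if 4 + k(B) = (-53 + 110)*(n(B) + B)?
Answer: 5267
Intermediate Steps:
n(K) = 0
k(B) = -4 + 57*B (k(B) = -4 + (-53 + 110)*(0 + B) = -4 + 57*B)
k(-61) - 1*(-8748) = (-4 + 57*(-61)) - 1*(-8748) = (-4 - 3477) + 8748 = -3481 + 8748 = 5267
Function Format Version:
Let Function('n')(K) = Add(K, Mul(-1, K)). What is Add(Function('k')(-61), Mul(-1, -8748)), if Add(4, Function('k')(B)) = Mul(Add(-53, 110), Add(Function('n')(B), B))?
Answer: 5267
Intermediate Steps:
Function('n')(K) = 0
Function('k')(B) = Add(-4, Mul(57, B)) (Function('k')(B) = Add(-4, Mul(Add(-53, 110), Add(0, B))) = Add(-4, Mul(57, B)))
Add(Function('k')(-61), Mul(-1, -8748)) = Add(Add(-4, Mul(57, -61)), Mul(-1, -8748)) = Add(Add(-4, -3477), 8748) = Add(-3481, 8748) = 5267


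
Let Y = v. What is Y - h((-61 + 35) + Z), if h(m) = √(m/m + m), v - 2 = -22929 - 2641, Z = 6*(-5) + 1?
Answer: -25568 - 3*I*√6 ≈ -25568.0 - 7.3485*I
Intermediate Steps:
Z = -29 (Z = -30 + 1 = -29)
v = -25568 (v = 2 + (-22929 - 2641) = 2 - 25570 = -25568)
h(m) = √(1 + m)
Y = -25568
Y - h((-61 + 35) + Z) = -25568 - √(1 + ((-61 + 35) - 29)) = -25568 - √(1 + (-26 - 29)) = -25568 - √(1 - 55) = -25568 - √(-54) = -25568 - 3*I*√6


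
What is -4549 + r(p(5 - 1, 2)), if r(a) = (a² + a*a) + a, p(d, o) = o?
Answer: -4539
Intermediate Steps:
r(a) = a + 2*a² (r(a) = (a² + a²) + a = 2*a² + a = a + 2*a²)
-4549 + r(p(5 - 1, 2)) = -4549 + 2*(1 + 2*2) = -4549 + 2*(1 + 4) = -4549 + 2*5 = -4549 + 10 = -4539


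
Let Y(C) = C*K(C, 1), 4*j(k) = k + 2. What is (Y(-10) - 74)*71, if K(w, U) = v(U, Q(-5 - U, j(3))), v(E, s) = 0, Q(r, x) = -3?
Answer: -5254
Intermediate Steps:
j(k) = 1/2 + k/4 (j(k) = (k + 2)/4 = (2 + k)/4 = 1/2 + k/4)
K(w, U) = 0
Y(C) = 0 (Y(C) = C*0 = 0)
(Y(-10) - 74)*71 = (0 - 74)*71 = -74*71 = -5254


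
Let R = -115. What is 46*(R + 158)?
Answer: 1978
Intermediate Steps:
46*(R + 158) = 46*(-115 + 158) = 46*43 = 1978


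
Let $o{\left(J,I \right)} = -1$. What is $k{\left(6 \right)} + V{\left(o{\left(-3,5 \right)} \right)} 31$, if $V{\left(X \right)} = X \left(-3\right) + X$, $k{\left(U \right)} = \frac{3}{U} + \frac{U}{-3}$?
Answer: $\frac{121}{2} \approx 60.5$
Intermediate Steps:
$k{\left(U \right)} = \frac{3}{U} - \frac{U}{3}$ ($k{\left(U \right)} = \frac{3}{U} + U \left(- \frac{1}{3}\right) = \frac{3}{U} - \frac{U}{3}$)
$V{\left(X \right)} = - 2 X$ ($V{\left(X \right)} = - 3 X + X = - 2 X$)
$k{\left(6 \right)} + V{\left(o{\left(-3,5 \right)} \right)} 31 = \left(\frac{3}{6} - 2\right) + \left(-2\right) \left(-1\right) 31 = \left(3 \cdot \frac{1}{6} - 2\right) + 2 \cdot 31 = \left(\frac{1}{2} - 2\right) + 62 = - \frac{3}{2} + 62 = \frac{121}{2}$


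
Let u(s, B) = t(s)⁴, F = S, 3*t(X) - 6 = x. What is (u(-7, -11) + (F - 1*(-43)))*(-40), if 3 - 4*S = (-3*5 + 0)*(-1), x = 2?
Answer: -293440/81 ≈ -3622.7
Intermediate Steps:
t(X) = 8/3 (t(X) = 2 + (⅓)*2 = 2 + ⅔ = 8/3)
S = -3 (S = ¾ - (-3*5 + 0)*(-1)/4 = ¾ - (-15 + 0)*(-1)/4 = ¾ - (-15)*(-1)/4 = ¾ - ¼*15 = ¾ - 15/4 = -3)
F = -3
u(s, B) = 4096/81 (u(s, B) = (8/3)⁴ = 4096/81)
(u(-7, -11) + (F - 1*(-43)))*(-40) = (4096/81 + (-3 - 1*(-43)))*(-40) = (4096/81 + (-3 + 43))*(-40) = (4096/81 + 40)*(-40) = (7336/81)*(-40) = -293440/81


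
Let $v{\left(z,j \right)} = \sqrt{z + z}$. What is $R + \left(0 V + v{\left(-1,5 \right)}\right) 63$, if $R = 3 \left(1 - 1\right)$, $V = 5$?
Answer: $63 i \sqrt{2} \approx 89.095 i$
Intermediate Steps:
$v{\left(z,j \right)} = \sqrt{2} \sqrt{z}$ ($v{\left(z,j \right)} = \sqrt{2 z} = \sqrt{2} \sqrt{z}$)
$R = 0$ ($R = 3 \cdot 0 = 0$)
$R + \left(0 V + v{\left(-1,5 \right)}\right) 63 = 0 + \left(0 \cdot 5 + \sqrt{2} \sqrt{-1}\right) 63 = 0 + \left(0 + \sqrt{2} i\right) 63 = 0 + \left(0 + i \sqrt{2}\right) 63 = 0 + i \sqrt{2} \cdot 63 = 0 + 63 i \sqrt{2} = 63 i \sqrt{2}$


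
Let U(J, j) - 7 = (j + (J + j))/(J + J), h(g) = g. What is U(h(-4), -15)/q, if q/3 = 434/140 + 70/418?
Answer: 15675/13658 ≈ 1.1477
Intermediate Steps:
U(J, j) = 7 + (J + 2*j)/(2*J) (U(J, j) = 7 + (j + (J + j))/(J + J) = 7 + (J + 2*j)/((2*J)) = 7 + (J + 2*j)*(1/(2*J)) = 7 + (J + 2*j)/(2*J))
q = 20487/2090 (q = 3*(434/140 + 70/418) = 3*(434*(1/140) + 70*(1/418)) = 3*(31/10 + 35/209) = 3*(6829/2090) = 20487/2090 ≈ 9.8024)
U(h(-4), -15)/q = (15/2 - 15/(-4))/(20487/2090) = (15/2 - 15*(-¼))*(2090/20487) = (15/2 + 15/4)*(2090/20487) = (45/4)*(2090/20487) = 15675/13658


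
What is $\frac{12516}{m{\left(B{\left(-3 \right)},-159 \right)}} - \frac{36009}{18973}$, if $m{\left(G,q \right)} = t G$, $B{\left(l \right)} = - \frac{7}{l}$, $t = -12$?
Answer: $- \frac{8516940}{18973} \approx -448.9$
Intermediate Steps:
$m{\left(G,q \right)} = - 12 G$
$\frac{12516}{m{\left(B{\left(-3 \right)},-159 \right)}} - \frac{36009}{18973} = \frac{12516}{\left(-12\right) \left(- \frac{7}{-3}\right)} - \frac{36009}{18973} = \frac{12516}{\left(-12\right) \left(\left(-7\right) \left(- \frac{1}{3}\right)\right)} - \frac{36009}{18973} = \frac{12516}{\left(-12\right) \frac{7}{3}} - \frac{36009}{18973} = \frac{12516}{-28} - \frac{36009}{18973} = 12516 \left(- \frac{1}{28}\right) - \frac{36009}{18973} = -447 - \frac{36009}{18973} = - \frac{8516940}{18973}$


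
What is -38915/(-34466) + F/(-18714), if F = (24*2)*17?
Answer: 116688509/107499454 ≈ 1.0855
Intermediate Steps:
F = 816 (F = 48*17 = 816)
-38915/(-34466) + F/(-18714) = -38915/(-34466) + 816/(-18714) = -38915*(-1/34466) + 816*(-1/18714) = 38915/34466 - 136/3119 = 116688509/107499454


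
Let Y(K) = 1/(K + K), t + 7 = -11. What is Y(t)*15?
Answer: -5/12 ≈ -0.41667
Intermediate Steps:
t = -18 (t = -7 - 11 = -18)
Y(K) = 1/(2*K)
Y(t)*15 = ((½)/(-18))*15 = ((½)*(-1/18))*15 = -1/36*15 = -5/12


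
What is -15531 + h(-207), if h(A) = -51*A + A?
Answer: -5181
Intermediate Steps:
h(A) = -50*A
-15531 + h(-207) = -15531 - 50*(-207) = -15531 + 10350 = -5181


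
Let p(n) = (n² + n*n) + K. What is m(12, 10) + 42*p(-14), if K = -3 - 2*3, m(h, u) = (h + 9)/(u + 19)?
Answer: 466515/29 ≈ 16087.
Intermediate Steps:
m(h, u) = (9 + h)/(19 + u)
K = -9 (K = -3 - 6 = -9)
p(n) = -9 + 2*n² (p(n) = (n² + n*n) - 9 = (n² + n²) - 9 = 2*n² - 9 = -9 + 2*n²)
m(12, 10) + 42*p(-14) = (9 + 12)/(19 + 10) + 42*(-9 + 2*(-14)²) = 21/29 + 42*(-9 + 2*196) = (1/29)*21 + 42*(-9 + 392) = 21/29 + 42*383 = 21/29 + 16086 = 466515/29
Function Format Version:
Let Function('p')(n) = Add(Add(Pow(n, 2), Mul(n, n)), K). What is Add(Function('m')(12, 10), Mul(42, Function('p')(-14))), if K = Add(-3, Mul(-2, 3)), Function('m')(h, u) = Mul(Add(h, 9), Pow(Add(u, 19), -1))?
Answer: Rational(466515, 29) ≈ 16087.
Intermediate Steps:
Function('m')(h, u) = Mul(Pow(Add(19, u), -1), Add(9, h)) (Function('m')(h, u) = Mul(Add(9, h), Pow(Add(19, u), -1)) = Mul(Pow(Add(19, u), -1), Add(9, h)))
K = -9 (K = Add(-3, -6) = -9)
Function('p')(n) = Add(-9, Mul(2, Pow(n, 2))) (Function('p')(n) = Add(Add(Pow(n, 2), Mul(n, n)), -9) = Add(Add(Pow(n, 2), Pow(n, 2)), -9) = Add(Mul(2, Pow(n, 2)), -9) = Add(-9, Mul(2, Pow(n, 2))))
Add(Function('m')(12, 10), Mul(42, Function('p')(-14))) = Add(Mul(Pow(Add(19, 10), -1), Add(9, 12)), Mul(42, Add(-9, Mul(2, Pow(-14, 2))))) = Add(Mul(Pow(29, -1), 21), Mul(42, Add(-9, Mul(2, 196)))) = Add(Mul(Rational(1, 29), 21), Mul(42, Add(-9, 392))) = Add(Rational(21, 29), Mul(42, 383)) = Add(Rational(21, 29), 16086) = Rational(466515, 29)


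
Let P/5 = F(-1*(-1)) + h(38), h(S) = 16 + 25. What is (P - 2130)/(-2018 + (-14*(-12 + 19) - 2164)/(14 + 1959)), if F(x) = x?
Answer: 118380/124493 ≈ 0.95090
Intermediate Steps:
h(S) = 41
P = 210 (P = 5*(-1*(-1) + 41) = 5*(1 + 41) = 5*42 = 210)
(P - 2130)/(-2018 + (-14*(-12 + 19) - 2164)/(14 + 1959)) = (210 - 2130)/(-2018 + (-14*(-12 + 19) - 2164)/(14 + 1959)) = -1920/(-2018 + (-14*7 - 2164)/1973) = -1920/(-2018 + (-98 - 2164)*(1/1973)) = -1920/(-2018 - 2262*1/1973) = -1920/(-2018 - 2262/1973) = -1920/(-3983776/1973) = -1920*(-1973/3983776) = 118380/124493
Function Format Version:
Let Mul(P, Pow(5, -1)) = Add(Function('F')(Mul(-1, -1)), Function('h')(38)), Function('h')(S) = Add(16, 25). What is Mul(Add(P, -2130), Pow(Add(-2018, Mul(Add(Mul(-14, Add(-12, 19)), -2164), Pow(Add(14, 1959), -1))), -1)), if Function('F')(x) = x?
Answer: Rational(118380, 124493) ≈ 0.95090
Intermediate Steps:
Function('h')(S) = 41
P = 210 (P = Mul(5, Add(Mul(-1, -1), 41)) = Mul(5, Add(1, 41)) = Mul(5, 42) = 210)
Mul(Add(P, -2130), Pow(Add(-2018, Mul(Add(Mul(-14, Add(-12, 19)), -2164), Pow(Add(14, 1959), -1))), -1)) = Mul(Add(210, -2130), Pow(Add(-2018, Mul(Add(Mul(-14, Add(-12, 19)), -2164), Pow(Add(14, 1959), -1))), -1)) = Mul(-1920, Pow(Add(-2018, Mul(Add(Mul(-14, 7), -2164), Pow(1973, -1))), -1)) = Mul(-1920, Pow(Add(-2018, Mul(Add(-98, -2164), Rational(1, 1973))), -1)) = Mul(-1920, Pow(Add(-2018, Mul(-2262, Rational(1, 1973))), -1)) = Mul(-1920, Pow(Add(-2018, Rational(-2262, 1973)), -1)) = Mul(-1920, Pow(Rational(-3983776, 1973), -1)) = Mul(-1920, Rational(-1973, 3983776)) = Rational(118380, 124493)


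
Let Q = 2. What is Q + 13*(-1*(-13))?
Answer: 171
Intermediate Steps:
Q + 13*(-1*(-13)) = 2 + 13*(-1*(-13)) = 2 + 13*13 = 2 + 169 = 171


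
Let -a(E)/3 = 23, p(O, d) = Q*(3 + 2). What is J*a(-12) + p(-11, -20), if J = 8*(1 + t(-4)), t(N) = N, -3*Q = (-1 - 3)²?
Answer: 4888/3 ≈ 1629.3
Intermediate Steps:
Q = -16/3 (Q = -(-1 - 3)²/3 = -⅓*(-4)² = -⅓*16 = -16/3 ≈ -5.3333)
p(O, d) = -80/3 (p(O, d) = -16*(3 + 2)/3 = -16/3*5 = -80/3)
a(E) = -69 (a(E) = -3*23 = -69)
J = -24 (J = 8*(1 - 4) = 8*(-3) = -24)
J*a(-12) + p(-11, -20) = -24*(-69) - 80/3 = 1656 - 80/3 = 4888/3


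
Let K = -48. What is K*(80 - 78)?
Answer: -96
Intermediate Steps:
K*(80 - 78) = -48*(80 - 78) = -48*2 = -96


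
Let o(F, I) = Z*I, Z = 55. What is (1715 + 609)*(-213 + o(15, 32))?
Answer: 3595228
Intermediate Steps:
o(F, I) = 55*I
(1715 + 609)*(-213 + o(15, 32)) = (1715 + 609)*(-213 + 55*32) = 2324*(-213 + 1760) = 2324*1547 = 3595228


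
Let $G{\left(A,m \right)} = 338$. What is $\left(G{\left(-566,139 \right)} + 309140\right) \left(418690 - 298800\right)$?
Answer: $37103317420$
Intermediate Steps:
$\left(G{\left(-566,139 \right)} + 309140\right) \left(418690 - 298800\right) = \left(338 + 309140\right) \left(418690 - 298800\right) = 309478 \left(418690 - 298800\right) = 309478 \cdot 119890 = 37103317420$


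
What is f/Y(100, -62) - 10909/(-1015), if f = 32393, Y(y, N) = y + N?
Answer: 33293437/38570 ≈ 863.20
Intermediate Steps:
Y(y, N) = N + y
f/Y(100, -62) - 10909/(-1015) = 32393/(-62 + 100) - 10909/(-1015) = 32393/38 - 10909*(-1/1015) = 32393*(1/38) + 10909/1015 = 32393/38 + 10909/1015 = 33293437/38570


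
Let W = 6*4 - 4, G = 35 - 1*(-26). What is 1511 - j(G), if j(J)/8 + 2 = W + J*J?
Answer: -28401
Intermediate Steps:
G = 61 (G = 35 + 26 = 61)
W = 20 (W = 24 - 4 = 20)
j(J) = 144 + 8*J² (j(J) = -16 + 8*(20 + J*J) = -16 + 8*(20 + J²) = -16 + (160 + 8*J²) = 144 + 8*J²)
1511 - j(G) = 1511 - (144 + 8*61²) = 1511 - (144 + 8*3721) = 1511 - (144 + 29768) = 1511 - 1*29912 = 1511 - 29912 = -28401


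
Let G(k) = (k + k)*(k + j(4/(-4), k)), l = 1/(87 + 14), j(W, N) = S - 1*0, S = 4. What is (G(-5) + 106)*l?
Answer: 116/101 ≈ 1.1485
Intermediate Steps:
j(W, N) = 4 (j(W, N) = 4 - 1*0 = 4 + 0 = 4)
l = 1/101 ≈ 0.0099010
G(k) = 2*k*(4 + k) (G(k) = (k + k)*(k + 4) = (2*k)*(4 + k) = 2*k*(4 + k))
(G(-5) + 106)*l = (2*(-5)*(4 - 5) + 106)*(1/101) = (2*(-5)*(-1) + 106)*(1/101) = (10 + 106)*(1/101) = 116*(1/101) = 116/101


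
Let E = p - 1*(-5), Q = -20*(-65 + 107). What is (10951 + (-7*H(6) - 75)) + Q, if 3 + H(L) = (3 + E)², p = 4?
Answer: 9049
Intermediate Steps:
Q = -840 (Q = -20*42 = -840)
E = 9 (E = 4 - 1*(-5) = 4 + 5 = 9)
H(L) = 141 (H(L) = -3 + (3 + 9)² = -3 + 12² = -3 + 144 = 141)
(10951 + (-7*H(6) - 75)) + Q = (10951 + (-7*141 - 75)) - 840 = (10951 + (-987 - 75)) - 840 = (10951 - 1062) - 840 = 9889 - 840 = 9049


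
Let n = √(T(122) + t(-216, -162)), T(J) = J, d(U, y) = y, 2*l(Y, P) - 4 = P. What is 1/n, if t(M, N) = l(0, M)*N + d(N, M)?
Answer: √17078/17078 ≈ 0.0076521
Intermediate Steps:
l(Y, P) = 2 + P/2
t(M, N) = M + N*(2 + M/2) (t(M, N) = (2 + M/2)*N + M = N*(2 + M/2) + M = M + N*(2 + M/2))
n = √17078 (n = √(122 + (-216 + (½)*(-162)*(4 - 216))) = √(122 + (-216 + (½)*(-162)*(-212))) = √(122 + (-216 + 17172)) = √(122 + 16956) = √17078 ≈ 130.68)
1/n = 1/(√17078) = √17078/17078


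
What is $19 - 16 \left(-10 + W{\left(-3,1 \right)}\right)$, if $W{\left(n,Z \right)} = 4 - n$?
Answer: $67$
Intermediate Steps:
$19 - 16 \left(-10 + W{\left(-3,1 \right)}\right) = 19 - 16 \left(-10 + \left(4 - -3\right)\right) = 19 - 16 \left(-10 + \left(4 + 3\right)\right) = 19 - 16 \left(-10 + 7\right) = 19 - -48 = 19 + 48 = 67$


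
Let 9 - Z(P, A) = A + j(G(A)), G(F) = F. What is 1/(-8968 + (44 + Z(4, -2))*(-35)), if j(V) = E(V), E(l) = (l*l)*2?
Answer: -1/10613 ≈ -9.4224e-5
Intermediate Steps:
E(l) = 2*l**2 (E(l) = l**2*2 = 2*l**2)
j(V) = 2*V**2
Z(P, A) = 9 - A - 2*A**2 (Z(P, A) = 9 - (A + 2*A**2) = 9 + (-A - 2*A**2) = 9 - A - 2*A**2)
1/(-8968 + (44 + Z(4, -2))*(-35)) = 1/(-8968 + (44 + (9 - 1*(-2) - 2*(-2)**2))*(-35)) = 1/(-8968 + (44 + (9 + 2 - 2*4))*(-35)) = 1/(-8968 + (44 + (9 + 2 - 8))*(-35)) = 1/(-8968 + (44 + 3)*(-35)) = 1/(-8968 + 47*(-35)) = 1/(-8968 - 1645) = 1/(-10613) = -1/10613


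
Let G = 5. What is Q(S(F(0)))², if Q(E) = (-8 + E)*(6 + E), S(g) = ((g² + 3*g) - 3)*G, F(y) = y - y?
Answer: 42849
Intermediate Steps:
F(y) = 0
S(g) = -15 + 5*g² + 15*g (S(g) = ((g² + 3*g) - 3)*5 = (-3 + g² + 3*g)*5 = -15 + 5*g² + 15*g)
Q(S(F(0)))² = (-48 + (-15 + 5*0² + 15*0)² - 2*(-15 + 5*0² + 15*0))² = (-48 + (-15 + 5*0 + 0)² - 2*(-15 + 5*0 + 0))² = (-48 + (-15 + 0 + 0)² - 2*(-15 + 0 + 0))² = (-48 + (-15)² - 2*(-15))² = (-48 + 225 + 30)² = 207² = 42849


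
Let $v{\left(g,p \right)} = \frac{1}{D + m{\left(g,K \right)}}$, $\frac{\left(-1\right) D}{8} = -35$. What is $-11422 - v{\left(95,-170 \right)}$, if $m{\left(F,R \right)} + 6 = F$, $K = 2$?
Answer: $- \frac{4214719}{369} \approx -11422.0$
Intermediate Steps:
$m{\left(F,R \right)} = -6 + F$
$D = 280$ ($D = \left(-8\right) \left(-35\right) = 280$)
$v{\left(g,p \right)} = \frac{1}{274 + g}$ ($v{\left(g,p \right)} = \frac{1}{280 + \left(-6 + g\right)} = \frac{1}{274 + g}$)
$-11422 - v{\left(95,-170 \right)} = -11422 - \frac{1}{274 + 95} = -11422 - \frac{1}{369} = - \frac{4214719}{369}$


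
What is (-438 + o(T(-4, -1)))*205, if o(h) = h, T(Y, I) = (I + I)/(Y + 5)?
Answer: -90200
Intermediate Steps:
T(Y, I) = 2*I/(5 + Y) (T(Y, I) = (2*I)/(5 + Y) = 2*I/(5 + Y))
(-438 + o(T(-4, -1)))*205 = (-438 + 2*(-1)/(5 - 4))*205 = (-438 + 2*(-1)/1)*205 = (-438 + 2*(-1)*1)*205 = (-438 - 2)*205 = -440*205 = -90200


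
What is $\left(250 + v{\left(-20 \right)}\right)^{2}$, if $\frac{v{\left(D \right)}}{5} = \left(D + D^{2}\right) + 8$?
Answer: $4796100$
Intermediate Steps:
$v{\left(D \right)} = 40 + 5 D + 5 D^{2}$ ($v{\left(D \right)} = 5 \left(\left(D + D^{2}\right) + 8\right) = 5 \left(8 + D + D^{2}\right) = 40 + 5 D + 5 D^{2}$)
$\left(250 + v{\left(-20 \right)}\right)^{2} = \left(250 + \left(40 + 5 \left(-20\right) + 5 \left(-20\right)^{2}\right)\right)^{2} = \left(250 + \left(40 - 100 + 5 \cdot 400\right)\right)^{2} = \left(250 + \left(40 - 100 + 2000\right)\right)^{2} = \left(250 + 1940\right)^{2} = 2190^{2} = 4796100$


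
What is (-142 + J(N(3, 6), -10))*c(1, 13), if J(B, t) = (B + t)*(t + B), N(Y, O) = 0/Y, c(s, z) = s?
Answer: -42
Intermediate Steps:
N(Y, O) = 0
J(B, t) = (B + t)² (J(B, t) = (B + t)*(B + t) = (B + t)²)
(-142 + J(N(3, 6), -10))*c(1, 13) = (-142 + (0 - 10)²)*1 = (-142 + (-10)²)*1 = (-142 + 100)*1 = -42*1 = -42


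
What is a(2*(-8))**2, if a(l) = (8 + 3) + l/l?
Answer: 144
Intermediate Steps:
a(l) = 12 (a(l) = 11 + 1 = 12)
a(2*(-8))**2 = 12**2 = 144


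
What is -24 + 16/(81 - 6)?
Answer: -1784/75 ≈ -23.787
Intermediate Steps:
-24 + 16/(81 - 6) = -24 + 16/75 = -1784/75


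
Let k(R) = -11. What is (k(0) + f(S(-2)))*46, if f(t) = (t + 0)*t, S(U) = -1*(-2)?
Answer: -322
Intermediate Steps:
S(U) = 2
f(t) = t² (f(t) = t*t = t²)
(k(0) + f(S(-2)))*46 = (-11 + 2²)*46 = (-11 + 4)*46 = -7*46 = -322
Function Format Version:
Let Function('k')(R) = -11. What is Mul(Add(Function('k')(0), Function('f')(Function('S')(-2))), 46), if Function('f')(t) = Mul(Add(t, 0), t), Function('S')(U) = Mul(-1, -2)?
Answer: -322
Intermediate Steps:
Function('S')(U) = 2
Function('f')(t) = Pow(t, 2) (Function('f')(t) = Mul(t, t) = Pow(t, 2))
Mul(Add(Function('k')(0), Function('f')(Function('S')(-2))), 46) = Mul(Add(-11, Pow(2, 2)), 46) = Mul(Add(-11, 4), 46) = Mul(-7, 46) = -322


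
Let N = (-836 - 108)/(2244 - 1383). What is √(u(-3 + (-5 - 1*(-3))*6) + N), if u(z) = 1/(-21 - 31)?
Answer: I*√559079157/22386 ≈ 1.0562*I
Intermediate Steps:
u(z) = -1/52 (u(z) = 1/(-52) = -1/52)
N = -944/861 ≈ -1.0964
√(u(-3 + (-5 - 1*(-3))*6) + N) = √(-1/52 - 944/861) = √(-49949/44772) = I*√559079157/22386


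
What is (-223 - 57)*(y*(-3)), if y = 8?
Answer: 6720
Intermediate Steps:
(-223 - 57)*(y*(-3)) = (-223 - 57)*(8*(-3)) = -280*(-24) = 6720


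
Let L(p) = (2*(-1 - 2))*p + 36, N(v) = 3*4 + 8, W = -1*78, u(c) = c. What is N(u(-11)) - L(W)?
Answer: -484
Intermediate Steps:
W = -78
N(v) = 20 (N(v) = 12 + 8 = 20)
L(p) = 36 - 6*p (L(p) = (2*(-3))*p + 36 = -6*p + 36 = 36 - 6*p)
N(u(-11)) - L(W) = 20 - (36 - 6*(-78)) = 20 - (36 + 468) = 20 - 1*504 = 20 - 504 = -484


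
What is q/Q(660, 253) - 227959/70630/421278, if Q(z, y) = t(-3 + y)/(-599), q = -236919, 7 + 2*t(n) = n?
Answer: 938365831897865627/803381358780 ≈ 1.1680e+6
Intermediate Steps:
t(n) = -7/2 + n/2
Q(z, y) = 5/599 - y/1198 (Q(z, y) = (-7/2 + (-3 + y)/2)/(-599) = (-7/2 + (-3/2 + y/2))*(-1/599) = (-5 + y/2)*(-1/599) = 5/599 - y/1198)
q/Q(660, 253) - 227959/70630/421278 = -236919/(5/599 - 1/1198*253) - 227959/70630/421278 = -236919/(5/599 - 253/1198) - 227959*1/70630*(1/421278) = -236919/(-243/1198) - 227959/70630*1/421278 = -236919*(-1198/243) - 227959/29754865140 = 94609654/81 - 227959/29754865140 = 938365831897865627/803381358780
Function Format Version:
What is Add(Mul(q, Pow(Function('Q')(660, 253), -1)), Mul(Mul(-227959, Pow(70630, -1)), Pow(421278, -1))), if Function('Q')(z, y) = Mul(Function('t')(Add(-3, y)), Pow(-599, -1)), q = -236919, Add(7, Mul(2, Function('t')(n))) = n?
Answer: Rational(938365831897865627, 803381358780) ≈ 1.1680e+6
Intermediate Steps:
Function('t')(n) = Add(Rational(-7, 2), Mul(Rational(1, 2), n))
Function('Q')(z, y) = Add(Rational(5, 599), Mul(Rational(-1, 1198), y)) (Function('Q')(z, y) = Mul(Add(Rational(-7, 2), Mul(Rational(1, 2), Add(-3, y))), Pow(-599, -1)) = Mul(Add(Rational(-7, 2), Add(Rational(-3, 2), Mul(Rational(1, 2), y))), Rational(-1, 599)) = Mul(Add(-5, Mul(Rational(1, 2), y)), Rational(-1, 599)) = Add(Rational(5, 599), Mul(Rational(-1, 1198), y)))
Add(Mul(q, Pow(Function('Q')(660, 253), -1)), Mul(Mul(-227959, Pow(70630, -1)), Pow(421278, -1))) = Add(Mul(-236919, Pow(Add(Rational(5, 599), Mul(Rational(-1, 1198), 253)), -1)), Mul(Mul(-227959, Pow(70630, -1)), Pow(421278, -1))) = Add(Mul(-236919, Pow(Add(Rational(5, 599), Rational(-253, 1198)), -1)), Mul(Mul(-227959, Rational(1, 70630)), Rational(1, 421278))) = Add(Mul(-236919, Pow(Rational(-243, 1198), -1)), Mul(Rational(-227959, 70630), Rational(1, 421278))) = Add(Mul(-236919, Rational(-1198, 243)), Rational(-227959, 29754865140)) = Add(Rational(94609654, 81), Rational(-227959, 29754865140)) = Rational(938365831897865627, 803381358780)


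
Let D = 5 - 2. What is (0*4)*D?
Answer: 0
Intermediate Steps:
D = 3
(0*4)*D = (0*4)*3 = 0*3 = 0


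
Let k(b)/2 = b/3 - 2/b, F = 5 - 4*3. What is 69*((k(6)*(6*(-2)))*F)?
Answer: 19320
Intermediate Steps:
F = -7 (F = 5 - 12 = -7)
k(b) = -4/b + 2*b/3 (k(b) = 2*(b/3 - 2/b) = 2*(-2/b + b/3) = -4/b + 2*b/3)
69*((k(6)*(6*(-2)))*F) = 69*(((-4/6 + (⅔)*6)*(6*(-2)))*(-7)) = 69*(((-4*⅙ + 4)*(-12))*(-7)) = 69*(((-⅔ + 4)*(-12))*(-7)) = 69*(((10/3)*(-12))*(-7)) = 69*(-40*(-7)) = 69*280 = 19320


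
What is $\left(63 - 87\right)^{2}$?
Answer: $576$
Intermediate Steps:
$\left(63 - 87\right)^{2} = \left(-24\right)^{2} = 576$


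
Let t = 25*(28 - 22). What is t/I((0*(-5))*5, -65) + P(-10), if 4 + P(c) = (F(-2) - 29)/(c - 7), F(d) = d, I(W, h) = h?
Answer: -991/221 ≈ -4.4842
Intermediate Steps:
P(c) = -4 - 31/(-7 + c) (P(c) = -4 + (-2 - 29)/(c - 7) = -4 - 31/(-7 + c))
t = 150 (t = 25*6 = 150)
t/I((0*(-5))*5, -65) + P(-10) = 150/(-65) + (-3 - 4*(-10))/(-7 - 10) = 150*(-1/65) + (-3 + 40)/(-17) = -30/13 - 1/17*37 = -30/13 - 37/17 = -991/221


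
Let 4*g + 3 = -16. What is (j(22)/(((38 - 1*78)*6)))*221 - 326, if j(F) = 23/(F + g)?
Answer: -58901/180 ≈ -327.23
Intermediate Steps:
g = -19/4 (g = -¾ + (¼)*(-16) = -¾ - 4 = -19/4 ≈ -4.7500)
j(F) = 23/(-19/4 + F) (j(F) = 23/(F - 19/4) = 23/(-19/4 + F))
(j(22)/(((38 - 1*78)*6)))*221 - 326 = ((92/(-19 + 4*22))/(((38 - 1*78)*6)))*221 - 326 = ((92/(-19 + 88))/(((38 - 78)*6)))*221 - 326 = ((92/69)/((-40*6)))*221 - 326 = ((92*(1/69))/(-240))*221 - 326 = ((4/3)*(-1/240))*221 - 326 = -1/180*221 - 326 = -221/180 - 326 = -58901/180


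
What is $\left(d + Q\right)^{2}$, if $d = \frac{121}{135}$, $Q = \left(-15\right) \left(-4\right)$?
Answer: $\frac{67584841}{18225} \approx 3708.4$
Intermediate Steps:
$Q = 60$
$d = \frac{121}{135}$ ($d = 121 \cdot \frac{1}{135} = \frac{121}{135} \approx 0.8963$)
$\left(d + Q\right)^{2} = \left(\frac{121}{135} + 60\right)^{2} = \left(\frac{8221}{135}\right)^{2} = \frac{67584841}{18225}$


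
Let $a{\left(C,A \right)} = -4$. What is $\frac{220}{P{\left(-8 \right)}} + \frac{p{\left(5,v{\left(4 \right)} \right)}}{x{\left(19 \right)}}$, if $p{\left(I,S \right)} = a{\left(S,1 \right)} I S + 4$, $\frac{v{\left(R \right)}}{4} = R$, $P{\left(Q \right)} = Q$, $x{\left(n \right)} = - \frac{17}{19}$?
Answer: $\frac{11073}{34} \approx 325.68$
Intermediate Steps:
$x{\left(n \right)} = - \frac{17}{19}$ ($x{\left(n \right)} = \left(-17\right) \frac{1}{19} = - \frac{17}{19}$)
$v{\left(R \right)} = 4 R$
$p{\left(I,S \right)} = 4 - 4 I S$ ($p{\left(I,S \right)} = - 4 I S + 4 = 4 - 4 I S$)
$\frac{220}{P{\left(-8 \right)}} + \frac{p{\left(5,v{\left(4 \right)} \right)}}{x{\left(19 \right)}} = \frac{220}{-8} + \frac{4 - 20 \cdot 4 \cdot 4}{- \frac{17}{19}} = 220 \left(- \frac{1}{8}\right) + \left(4 - 20 \cdot 16\right) \left(- \frac{19}{17}\right) = - \frac{55}{2} + \left(4 - 320\right) \left(- \frac{19}{17}\right) = - \frac{55}{2} - - \frac{6004}{17} = - \frac{55}{2} + \frac{6004}{17} = \frac{11073}{34}$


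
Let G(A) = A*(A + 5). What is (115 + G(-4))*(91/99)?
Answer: 3367/33 ≈ 102.03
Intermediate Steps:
G(A) = A*(5 + A)
(115 + G(-4))*(91/99) = (115 - 4*(5 - 4))*(91/99) = (115 - 4*1)*(91*(1/99)) = (115 - 4)*(91/99) = 111*(91/99) = 3367/33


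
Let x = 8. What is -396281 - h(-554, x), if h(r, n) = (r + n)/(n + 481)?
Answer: -64593621/163 ≈ -3.9628e+5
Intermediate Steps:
h(r, n) = (n + r)/(481 + n)
-396281 - h(-554, x) = -396281 - (8 - 554)/(481 + 8) = -396281 - (-546)/489 = -396281 - 1*(-182/163) = -396281 + 182/163 = -64593621/163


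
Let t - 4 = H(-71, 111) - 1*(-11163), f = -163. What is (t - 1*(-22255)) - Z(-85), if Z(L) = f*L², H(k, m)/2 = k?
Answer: 1210955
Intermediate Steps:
H(k, m) = 2*k
Z(L) = -163*L²
t = 11025 (t = 4 + (2*(-71) - 1*(-11163)) = 4 + (-142 + 11163) = 4 + 11021 = 11025)
(t - 1*(-22255)) - Z(-85) = (11025 - 1*(-22255)) - (-163)*(-85)² = (11025 + 22255) - (-163)*7225 = 33280 - 1*(-1177675) = 33280 + 1177675 = 1210955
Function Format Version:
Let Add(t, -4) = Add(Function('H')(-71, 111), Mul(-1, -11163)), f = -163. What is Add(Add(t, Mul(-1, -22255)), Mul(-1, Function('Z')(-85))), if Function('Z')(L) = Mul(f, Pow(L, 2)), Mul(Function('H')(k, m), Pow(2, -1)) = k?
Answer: 1210955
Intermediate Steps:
Function('H')(k, m) = Mul(2, k)
Function('Z')(L) = Mul(-163, Pow(L, 2))
t = 11025 (t = Add(4, Add(Mul(2, -71), Mul(-1, -11163))) = Add(4, Add(-142, 11163)) = Add(4, 11021) = 11025)
Add(Add(t, Mul(-1, -22255)), Mul(-1, Function('Z')(-85))) = Add(Add(11025, Mul(-1, -22255)), Mul(-1, Mul(-163, Pow(-85, 2)))) = Add(Add(11025, 22255), Mul(-1, Mul(-163, 7225))) = Add(33280, Mul(-1, -1177675)) = Add(33280, 1177675) = 1210955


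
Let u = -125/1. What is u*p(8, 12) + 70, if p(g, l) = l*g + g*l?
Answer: -23930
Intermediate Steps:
p(g, l) = 2*g*l (p(g, l) = g*l + g*l = 2*g*l)
u = -125 ≈ -125.00
u*p(8, 12) + 70 = -250*8*12 + 70 = -125*192 + 70 = -24000 + 70 = -23930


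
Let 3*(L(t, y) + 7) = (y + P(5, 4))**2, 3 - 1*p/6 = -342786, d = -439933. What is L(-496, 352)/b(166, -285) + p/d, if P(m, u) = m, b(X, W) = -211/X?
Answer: -3102408592802/92825863 ≈ -33422.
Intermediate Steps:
p = 2056734 (p = 18 - 6*(-342786) = 18 + 2056716 = 2056734)
L(t, y) = -7 + (5 + y)**2/3 (L(t, y) = -7 + (y + 5)**2/3 = -7 + (5 + y)**2/3)
L(-496, 352)/b(166, -285) + p/d = (-7 + (5 + 352)**2/3)/((-211/166)) + 2056734/(-439933) = (-7 + (1/3)*357**2)/((-211*1/166)) + 2056734*(-1/439933) = (-7 + (1/3)*127449)/(-211/166) - 2056734/439933 = (-7 + 42483)*(-166/211) - 2056734/439933 = 42476*(-166/211) - 2056734/439933 = -7051016/211 - 2056734/439933 = -3102408592802/92825863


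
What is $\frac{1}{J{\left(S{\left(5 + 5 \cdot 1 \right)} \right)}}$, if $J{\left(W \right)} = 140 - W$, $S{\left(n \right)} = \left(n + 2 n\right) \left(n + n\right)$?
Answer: $- \frac{1}{460} \approx -0.0021739$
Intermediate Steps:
$S{\left(n \right)} = 6 n^{2}$ ($S{\left(n \right)} = 3 n 2 n = 6 n^{2}$)
$\frac{1}{J{\left(S{\left(5 + 5 \cdot 1 \right)} \right)}} = \frac{1}{140 - 6 \left(5 + 5 \cdot 1\right)^{2}} = \frac{1}{140 - 6 \left(5 + 5\right)^{2}} = \frac{1}{140 - 6 \cdot 10^{2}} = \frac{1}{140 - 6 \cdot 100} = \frac{1}{140 - 600} = \frac{1}{-460} = - \frac{1}{460}$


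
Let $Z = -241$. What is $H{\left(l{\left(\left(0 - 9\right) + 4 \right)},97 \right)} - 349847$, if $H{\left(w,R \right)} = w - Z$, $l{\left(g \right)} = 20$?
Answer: $-349586$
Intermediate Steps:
$H{\left(w,R \right)} = 241 + w$ ($H{\left(w,R \right)} = w - -241 = w + 241 = 241 + w$)
$H{\left(l{\left(\left(0 - 9\right) + 4 \right)},97 \right)} - 349847 = \left(241 + 20\right) - 349847 = 261 - 349847 = -349586$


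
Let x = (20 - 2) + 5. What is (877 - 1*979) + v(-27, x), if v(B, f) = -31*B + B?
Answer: 708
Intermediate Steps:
x = 23 (x = 18 + 5 = 23)
v(B, f) = -30*B
(877 - 1*979) + v(-27, x) = (877 - 1*979) - 30*(-27) = (877 - 979) + 810 = -102 + 810 = 708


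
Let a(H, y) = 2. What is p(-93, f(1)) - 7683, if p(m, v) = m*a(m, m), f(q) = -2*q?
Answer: -7869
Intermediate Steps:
p(m, v) = 2*m (p(m, v) = m*2 = 2*m)
p(-93, f(1)) - 7683 = 2*(-93) - 7683 = -186 - 7683 = -7869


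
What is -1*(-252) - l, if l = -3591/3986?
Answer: 1008063/3986 ≈ 252.90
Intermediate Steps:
l = -3591/3986 (l = -3591*1/3986 = -3591/3986 ≈ -0.90090)
-1*(-252) - l = -1*(-252) - 1*(-3591/3986) = 252 + 3591/3986 = 1008063/3986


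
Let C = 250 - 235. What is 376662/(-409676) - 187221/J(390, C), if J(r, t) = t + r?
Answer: -12808749751/27653130 ≈ -463.19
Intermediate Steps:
C = 15
J(r, t) = r + t
376662/(-409676) - 187221/J(390, C) = 376662/(-409676) - 187221/(390 + 15) = 376662*(-1/409676) - 187221/405 = -188331/204838 - 187221*1/405 = -188331/204838 - 62407/135 = -12808749751/27653130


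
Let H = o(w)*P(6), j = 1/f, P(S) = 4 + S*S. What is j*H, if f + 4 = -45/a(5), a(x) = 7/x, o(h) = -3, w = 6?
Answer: 840/253 ≈ 3.3202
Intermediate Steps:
P(S) = 4 + S²
f = -253/7 (f = -4 - 45/(7/5) = -4 - 45/(7*(⅕)) = -4 - 45/7/5 = -4 - 45*5/7 = -4 - 225/7 = -253/7 ≈ -36.143)
j = -7/253 (j = 1/(-253/7) = -7/253 ≈ -0.027668)
H = -120 (H = -3*(4 + 6²) = -3*(4 + 36) = -3*40 = -120)
j*H = -7/253*(-120) = 840/253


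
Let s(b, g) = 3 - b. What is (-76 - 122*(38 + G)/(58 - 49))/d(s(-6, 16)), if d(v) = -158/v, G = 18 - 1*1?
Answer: 3697/79 ≈ 46.797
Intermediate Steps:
G = 17 (G = 18 - 1 = 17)
(-76 - 122*(38 + G)/(58 - 49))/d(s(-6, 16)) = (-76 - 122*(38 + 17)/(58 - 49))/((-158/(3 - 1*(-6)))) = (-76 - 6710/9)/((-158/(3 + 6))) = (-76 - 6710/9)/((-158/9)) = (-76 - 122*55/9)/((-158*⅑)) = (-76 - 6710/9)/(-158/9) = -7394/9*(-9/158) = 3697/79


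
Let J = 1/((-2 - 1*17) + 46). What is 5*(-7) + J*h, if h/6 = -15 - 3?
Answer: -39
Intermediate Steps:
h = -108 (h = 6*(-15 - 3) = 6*(-18) = -108)
J = 1/27 (J = 1/((-2 - 17) + 46) = 1/(-19 + 46) = 1/27 ≈ 0.037037)
5*(-7) + J*h = 5*(-7) + (1/27)*(-108) = -35 - 4 = -39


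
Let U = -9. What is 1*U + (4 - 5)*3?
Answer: -12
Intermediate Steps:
1*U + (4 - 5)*3 = 1*(-9) + (4 - 5)*3 = -9 - 1*3 = -9 - 3 = -12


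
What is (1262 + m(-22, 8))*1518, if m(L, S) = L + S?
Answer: 1894464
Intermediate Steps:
(1262 + m(-22, 8))*1518 = (1262 + (-22 + 8))*1518 = (1262 - 14)*1518 = 1248*1518 = 1894464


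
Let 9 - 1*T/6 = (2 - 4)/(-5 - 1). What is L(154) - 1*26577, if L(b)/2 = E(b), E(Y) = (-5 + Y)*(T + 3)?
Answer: -10187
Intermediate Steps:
T = 52 (T = 54 - 6*(2 - 4)/(-5 - 1) = 54 - (-12)/(-6) = 54 - (-12)*(-1)/6 = 54 - 6*1/3 = 54 - 2 = 52)
E(Y) = -275 + 55*Y (E(Y) = (-5 + Y)*(52 + 3) = (-5 + Y)*55 = -275 + 55*Y)
L(b) = -550 + 110*b (L(b) = 2*(-275 + 55*b) = -550 + 110*b)
L(154) - 1*26577 = (-550 + 110*154) - 1*26577 = (-550 + 16940) - 26577 = 16390 - 26577 = -10187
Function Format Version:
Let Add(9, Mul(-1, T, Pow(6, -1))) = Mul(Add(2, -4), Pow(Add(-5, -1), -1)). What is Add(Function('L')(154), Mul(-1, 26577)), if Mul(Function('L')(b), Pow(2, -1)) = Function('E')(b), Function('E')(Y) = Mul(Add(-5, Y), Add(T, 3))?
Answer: -10187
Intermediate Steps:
T = 52 (T = Add(54, Mul(-6, Mul(Add(2, -4), Pow(Add(-5, -1), -1)))) = Add(54, Mul(-6, Mul(-2, Pow(-6, -1)))) = Add(54, Mul(-6, Mul(-2, Rational(-1, 6)))) = Add(54, Mul(-6, Rational(1, 3))) = Add(54, -2) = 52)
Function('E')(Y) = Add(-275, Mul(55, Y)) (Function('E')(Y) = Mul(Add(-5, Y), Add(52, 3)) = Mul(Add(-5, Y), 55) = Add(-275, Mul(55, Y)))
Function('L')(b) = Add(-550, Mul(110, b)) (Function('L')(b) = Mul(2, Add(-275, Mul(55, b))) = Add(-550, Mul(110, b)))
Add(Function('L')(154), Mul(-1, 26577)) = Add(Add(-550, Mul(110, 154)), Mul(-1, 26577)) = Add(Add(-550, 16940), -26577) = Add(16390, -26577) = -10187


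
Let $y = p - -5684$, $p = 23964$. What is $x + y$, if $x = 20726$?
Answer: $50374$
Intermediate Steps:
$y = 29648$ ($y = 23964 - -5684 = 23964 + 5684 = 29648$)
$x + y = 20726 + 29648 = 50374$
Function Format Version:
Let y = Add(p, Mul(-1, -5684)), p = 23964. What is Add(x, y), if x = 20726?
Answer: 50374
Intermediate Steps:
y = 29648 (y = Add(23964, Mul(-1, -5684)) = Add(23964, 5684) = 29648)
Add(x, y) = Add(20726, 29648) = 50374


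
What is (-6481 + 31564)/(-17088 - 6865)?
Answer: -25083/23953 ≈ -1.0472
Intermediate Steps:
(-6481 + 31564)/(-17088 - 6865) = 25083/(-23953) = 25083*(-1/23953) = -25083/23953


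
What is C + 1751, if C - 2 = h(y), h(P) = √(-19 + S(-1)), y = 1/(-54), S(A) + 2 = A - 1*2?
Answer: 1753 + 2*I*√6 ≈ 1753.0 + 4.899*I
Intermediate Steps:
S(A) = -4 + A (S(A) = -2 + (A - 1*2) = -2 + (A - 2) = -2 + (-2 + A) = -4 + A)
y = -1/54 ≈ -0.018519
h(P) = 2*I*√6 (h(P) = √(-19 + (-4 - 1)) = √(-19 - 5) = √(-24) = 2*I*√6)
C = 2 + 2*I*√6 ≈ 2.0 + 4.899*I
C + 1751 = (2 + 2*I*√6) + 1751 = 1753 + 2*I*√6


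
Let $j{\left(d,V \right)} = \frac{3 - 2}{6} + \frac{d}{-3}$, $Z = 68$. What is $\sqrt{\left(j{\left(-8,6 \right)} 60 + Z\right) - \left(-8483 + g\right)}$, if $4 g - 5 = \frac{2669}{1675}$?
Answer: $\frac{\sqrt{978529238}}{335} \approx 93.377$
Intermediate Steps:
$j{\left(d,V \right)} = \frac{1}{6} - \frac{d}{3}$ ($j{\left(d,V \right)} = \left(3 - 2\right) \frac{1}{6} + d \left(- \frac{1}{3}\right) = 1 \cdot \frac{1}{6} - \frac{d}{3} = \frac{1}{6} - \frac{d}{3}$)
$g = \frac{2761}{1675}$ ($g = \frac{5}{4} + \frac{2669 \cdot \frac{1}{1675}}{4} = \frac{5}{4} + \frac{1}{4} \cdot \frac{2669}{1675} = \frac{5}{4} + \frac{2669}{6700} = \frac{2761}{1675} \approx 1.6484$)
$\sqrt{\left(j{\left(-8,6 \right)} 60 + Z\right) - \left(-8483 + g\right)} = \sqrt{\left(\left(\frac{1}{6} - - \frac{8}{3}\right) 60 + 68\right) + \left(8483 - \frac{2761}{1675}\right)} = \sqrt{\left(\left(\frac{1}{6} + \frac{8}{3}\right) 60 + 68\right) + \left(8483 - \frac{2761}{1675}\right)} = \sqrt{\left(\frac{17}{6} \cdot 60 + 68\right) + \frac{14206264}{1675}} = \sqrt{\left(170 + 68\right) + \frac{14206264}{1675}} = \sqrt{238 + \frac{14206264}{1675}} = \sqrt{\frac{14604914}{1675}} = \frac{\sqrt{978529238}}{335}$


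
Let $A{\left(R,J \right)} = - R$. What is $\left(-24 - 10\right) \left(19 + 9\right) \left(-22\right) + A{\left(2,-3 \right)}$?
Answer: $20942$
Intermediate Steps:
$\left(-24 - 10\right) \left(19 + 9\right) \left(-22\right) + A{\left(2,-3 \right)} = \left(-24 - 10\right) \left(19 + 9\right) \left(-22\right) - 2 = \left(-34\right) 28 \left(-22\right) - 2 = \left(-952\right) \left(-22\right) - 2 = 20944 - 2 = 20942$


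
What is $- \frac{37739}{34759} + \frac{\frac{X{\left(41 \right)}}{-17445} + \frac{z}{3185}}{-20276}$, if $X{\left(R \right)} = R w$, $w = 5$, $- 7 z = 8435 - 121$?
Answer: $- \frac{1608687933251873}{1481686343706660} \approx -1.0857$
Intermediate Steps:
$z = - \frac{8314}{7}$ ($z = - \frac{8435 - 121}{7} = \left(- \frac{1}{7}\right) 8314 = - \frac{8314}{7} \approx -1187.7$)
$X{\left(R \right)} = 5 R$ ($X{\left(R \right)} = R 5 = 5 R$)
$- \frac{37739}{34759} + \frac{\frac{X{\left(41 \right)}}{-17445} + \frac{z}{3185}}{-20276} = - \frac{37739}{34759} + \frac{\frac{5 \cdot 41}{-17445} - \frac{8314}{7 \cdot 3185}}{-20276} = \left(-37739\right) \frac{1}{34759} + \left(205 \left(- \frac{1}{17445}\right) - \frac{8314}{22295}\right) \left(- \frac{1}{20276}\right) = - \frac{37739}{34759} + \left(- \frac{41}{3489} - \frac{8314}{22295}\right) \left(- \frac{1}{20276}\right) = - \frac{37739}{34759} - - \frac{808693}{42627415740} = - \frac{37739}{34759} + \frac{808693}{42627415740} = - \frac{1608687933251873}{1481686343706660}$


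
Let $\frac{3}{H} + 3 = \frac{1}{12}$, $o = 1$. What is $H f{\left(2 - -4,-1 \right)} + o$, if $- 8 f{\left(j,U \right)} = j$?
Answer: $\frac{62}{35} \approx 1.7714$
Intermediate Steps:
$f{\left(j,U \right)} = - \frac{j}{8}$
$H = - \frac{36}{35}$ ($H = \frac{3}{-3 + \frac{1}{12}} = \frac{3}{- \frac{35}{12}} = 3 \left(- \frac{12}{35}\right) = - \frac{36}{35} \approx -1.0286$)
$H f{\left(2 - -4,-1 \right)} + o = - \frac{36 \left(- \frac{2 - -4}{8}\right)}{35} + 1 = - \frac{36 \left(- \frac{2 + 4}{8}\right)}{35} + 1 = - \frac{36 \left(\left(- \frac{1}{8}\right) 6\right)}{35} + 1 = \left(- \frac{36}{35}\right) \left(- \frac{3}{4}\right) + 1 = \frac{27}{35} + 1 = \frac{62}{35}$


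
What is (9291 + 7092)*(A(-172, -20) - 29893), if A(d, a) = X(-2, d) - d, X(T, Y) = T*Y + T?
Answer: -481316157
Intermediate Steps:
X(T, Y) = T + T*Y
A(d, a) = -2 - 3*d (A(d, a) = -2*(1 + d) - d = (-2 - 2*d) - d = -2 - 3*d)
(9291 + 7092)*(A(-172, -20) - 29893) = (9291 + 7092)*((-2 - 3*(-172)) - 29893) = 16383*((-2 + 516) - 29893) = 16383*(514 - 29893) = 16383*(-29379) = -481316157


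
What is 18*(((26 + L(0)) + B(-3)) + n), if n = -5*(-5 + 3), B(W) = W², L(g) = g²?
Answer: 810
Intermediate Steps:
n = 10 (n = -5*(-2) = 10)
18*(((26 + L(0)) + B(-3)) + n) = 18*(((26 + 0²) + (-3)²) + 10) = 18*(((26 + 0) + 9) + 10) = 18*((26 + 9) + 10) = 18*(35 + 10) = 18*45 = 810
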